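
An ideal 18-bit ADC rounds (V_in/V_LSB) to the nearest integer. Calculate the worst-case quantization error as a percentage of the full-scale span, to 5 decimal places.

0.00019 %

Rounding → worst-case error = ½ LSB = V_FS/2^19, so 100/524288 = 0.000190735 % of full scale.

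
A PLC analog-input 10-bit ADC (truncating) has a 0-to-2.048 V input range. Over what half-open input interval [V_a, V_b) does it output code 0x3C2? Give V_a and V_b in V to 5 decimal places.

LSB = 2.048/2^10 = 2.000 mV.
Code 0x3C2 = 962 decimal.
V_a = V_low + 962·LSB = 1.924 V; V_b = V_low + 963·LSB = 1.926 V.

[1.92400 V, 1.92600 V)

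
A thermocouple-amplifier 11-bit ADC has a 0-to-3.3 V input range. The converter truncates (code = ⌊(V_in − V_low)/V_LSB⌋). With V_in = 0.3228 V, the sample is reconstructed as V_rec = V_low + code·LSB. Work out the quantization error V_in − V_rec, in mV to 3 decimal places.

LSB = 3.3/2^11 = 1.611 mV.
(V_in − V_low)/LSB = (0.3228 − 0)/0.00161133 = 200.3316 → code 200 (floor).
V_rec = 0 + 200·0.00161133 = 0.32226562 V.
Difference: 0.000534375 V → 0.534 mV.

0.534 mV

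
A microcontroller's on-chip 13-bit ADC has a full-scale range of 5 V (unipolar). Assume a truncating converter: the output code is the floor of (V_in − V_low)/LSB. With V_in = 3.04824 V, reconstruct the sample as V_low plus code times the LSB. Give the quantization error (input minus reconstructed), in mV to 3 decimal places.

Step size: 5 V ÷ 2^13 = 0.610 mV.
(V_in − V_low)/LSB = (3.04824 − 0)/0.000610352 = 4994.2364 → code 4994 (floor).
V_rec = 0 + 4994·0.000610352 = 3.0480957 V.
V_in − V_rec = 0.000144297 V = 0.144 mV.

0.144 mV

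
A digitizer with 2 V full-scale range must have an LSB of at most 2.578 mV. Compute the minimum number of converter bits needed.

Number of steps required ≥ 2 V / 2.578 mV = 775.80.
Need 2^N ≥ 775.80; 2^9 = 512, 2^10 = 1024.
Minimum N = 10.

10 bits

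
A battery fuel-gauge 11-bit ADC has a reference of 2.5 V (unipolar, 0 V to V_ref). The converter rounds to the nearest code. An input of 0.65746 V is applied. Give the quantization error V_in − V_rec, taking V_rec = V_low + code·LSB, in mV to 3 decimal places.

-0.499 mV

One LSB is 2.5 V / 2048 = 1.221 mV.
(0.65746 − 0)/0.0012207 = 538.5912; round gives code 539.
Code 539 maps back to 0 + 539×0.0012207 V = 0.65795898 V.
Error = 0.65746 − 0.65795898 = -0.000498984 V = -0.499 mV.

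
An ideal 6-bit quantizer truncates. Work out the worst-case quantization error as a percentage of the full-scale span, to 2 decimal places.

1.56 %

Truncating → worst-case error = 1 LSB = V_FS/2^6, so 100/64 = 1.5625 % of full scale.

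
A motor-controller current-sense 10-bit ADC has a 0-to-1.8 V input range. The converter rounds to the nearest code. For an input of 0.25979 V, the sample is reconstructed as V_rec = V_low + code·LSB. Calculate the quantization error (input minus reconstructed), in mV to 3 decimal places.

-0.366 mV

One LSB is 1.8 V / 1024 = 1.758 mV.
(0.25979 − 0)/0.00175781 = 147.7916; round gives code 148.
Code 148 maps back to 0 + 148×0.00175781 V = 0.26015625 V.
V_in − V_rec = -0.00036625 V = -0.366 mV.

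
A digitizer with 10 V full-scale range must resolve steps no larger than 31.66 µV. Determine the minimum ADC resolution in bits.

Number of steps required ≥ 10 V / 31.66 µV = 315855.97.
Need 2^N ≥ 315855.97; 2^18 = 262144, 2^19 = 524288.
Minimum N = 19.

19 bits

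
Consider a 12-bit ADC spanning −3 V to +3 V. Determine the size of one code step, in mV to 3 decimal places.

1.465 mV

Full-scale span = 6 V.
LSB = 6 / 2^12 = 6 / 4096 = 0.00146484 V = 1.465 mV.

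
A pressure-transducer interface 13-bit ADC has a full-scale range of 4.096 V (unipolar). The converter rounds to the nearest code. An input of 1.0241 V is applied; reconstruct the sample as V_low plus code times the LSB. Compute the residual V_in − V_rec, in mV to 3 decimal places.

LSB = 4.096/2^13 = 0.500 mV.
(V_in − V_low)/LSB = (1.0241 − 0)/0.0005 = 2048.2000 → code 2048 (round).
Code 2048 maps back to 0 + 2048×0.0005 V = 1.024 V.
Difference: 0.0001 V → 0.100 mV.

0.100 mV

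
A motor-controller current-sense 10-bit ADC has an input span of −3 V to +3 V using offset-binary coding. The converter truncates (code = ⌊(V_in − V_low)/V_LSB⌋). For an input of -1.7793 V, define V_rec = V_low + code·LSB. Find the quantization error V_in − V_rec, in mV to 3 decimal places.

One LSB is 6 V / 1024 = 5.859 mV.
(-1.7793 − (−3))/0.00585938 = 208.3328; ⌊·⌋ gives code 208.
Reconstructed: -1.78125 V.
Error = -1.7793 − (−1.78125) = 0.00195 V = 1.950 mV.

1.950 mV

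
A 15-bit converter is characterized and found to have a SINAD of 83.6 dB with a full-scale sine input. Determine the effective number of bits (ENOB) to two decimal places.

13.59 bits

ENOB = (SINAD − 1.76) / 6.02 = (83.6 − 1.76)/6.02 = 13.595.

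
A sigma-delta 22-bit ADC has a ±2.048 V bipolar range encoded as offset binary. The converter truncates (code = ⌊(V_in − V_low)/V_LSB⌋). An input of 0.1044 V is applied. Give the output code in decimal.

code 2204057

With 4194304 levels over 4.096 V, one step is 0.98 µV.
(V_in − V_low)/LSB = (0.1044 − (−2.048)) / 9.76563e-07 = 2204057.600.
Floor → code 2204057.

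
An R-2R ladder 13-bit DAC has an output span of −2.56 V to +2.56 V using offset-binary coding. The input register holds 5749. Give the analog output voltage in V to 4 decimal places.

LSB = 5.12 V / 2^13 = 0.625 mV.
V_out = (−2.56) + 5749 × 0.000625 V = 1.03313 V.

1.0331 V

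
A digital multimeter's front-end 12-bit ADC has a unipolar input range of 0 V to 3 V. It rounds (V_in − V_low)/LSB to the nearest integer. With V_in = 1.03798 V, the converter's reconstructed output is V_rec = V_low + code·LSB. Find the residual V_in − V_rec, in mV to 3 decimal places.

LSB = 3/2^12 = 0.732 mV.
(1.03798 − 0)/0.000732422 = 1417.1887; round gives code 1417.
Reconstructed: 1.0378418 V.
Error = 1.03798 − 1.0378418 = 0.000138203 V = 0.138 mV.

0.138 mV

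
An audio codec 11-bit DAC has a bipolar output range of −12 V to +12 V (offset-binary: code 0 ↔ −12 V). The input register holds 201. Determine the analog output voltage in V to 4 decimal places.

LSB = 24 V / 2^11 = 11.719 mV.
V_out = (−12) + 201 × 0.0117188 V = -9.64453 V.

-9.6445 V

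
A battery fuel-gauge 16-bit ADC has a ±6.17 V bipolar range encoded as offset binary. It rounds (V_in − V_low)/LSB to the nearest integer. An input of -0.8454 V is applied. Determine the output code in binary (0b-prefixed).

code 0b110111001110110 (decimal 28278)

Full-scale span = 12.34 V; LSB = 12.34/2^16 = 188.29 µV.
Input sits at 28278.200 steps above V_low.
Round → code 28278.
In binary (0b-prefixed): 0b110111001110110.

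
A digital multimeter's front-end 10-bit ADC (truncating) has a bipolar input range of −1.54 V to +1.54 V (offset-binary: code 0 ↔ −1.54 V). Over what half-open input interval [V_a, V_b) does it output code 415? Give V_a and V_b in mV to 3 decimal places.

LSB = 3.08/2^10 = 3.008 mV.
V_a = V_low + 415·LSB = -0.291758 V; V_b = V_low + 416·LSB = -0.28875 V.

[-291.758 mV, -288.750 mV)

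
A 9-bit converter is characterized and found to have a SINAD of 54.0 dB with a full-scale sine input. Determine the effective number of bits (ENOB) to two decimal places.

ENOB = (SINAD − 1.76) / 6.02 = (54.0 − 1.76)/6.02 = 8.678.

8.68 bits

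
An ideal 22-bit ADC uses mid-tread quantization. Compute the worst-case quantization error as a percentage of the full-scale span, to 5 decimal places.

Rounding → worst-case error = ½ LSB = V_FS/2^23, so 100/8388608 = 1.19209e-05 % of full scale.

0.00001 %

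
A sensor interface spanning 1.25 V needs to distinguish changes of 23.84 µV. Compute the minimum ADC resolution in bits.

16 bits

Number of steps required ≥ 1.25 V / 23.84 µV = 52432.89.
Need 2^N ≥ 52432.89; 2^15 = 32768, 2^16 = 65536.
Minimum N = 16.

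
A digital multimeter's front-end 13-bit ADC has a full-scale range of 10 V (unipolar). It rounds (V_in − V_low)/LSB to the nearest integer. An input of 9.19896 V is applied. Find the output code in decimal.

LSB = 10 V / 8192 = 1.221 mV.
(9.19896 − 0) / 0.0012207 = 7535.788 LSBs.
Round → code 7536.

code 7536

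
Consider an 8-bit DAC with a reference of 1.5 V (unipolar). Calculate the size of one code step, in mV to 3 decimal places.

Full-scale span = 1.5 V.
LSB = 1.5 / 2^8 = 1.5 / 256 = 0.00585938 V = 5.859 mV.

5.859 mV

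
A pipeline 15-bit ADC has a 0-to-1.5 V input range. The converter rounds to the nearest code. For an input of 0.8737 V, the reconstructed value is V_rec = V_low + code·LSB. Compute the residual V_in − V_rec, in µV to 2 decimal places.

12.26 µV

LSB = 1.5/2^15 = 45.78 µV.
(V_in − V_low)/LSB = (0.8737 − 0)/4.57764e-05 = 19086.2677 → code 19086 (round).
V_rec = 0 + 19086·4.57764e-05 = 0.87368774 V.
Difference: 1.22559e-05 V → 12.26 µV.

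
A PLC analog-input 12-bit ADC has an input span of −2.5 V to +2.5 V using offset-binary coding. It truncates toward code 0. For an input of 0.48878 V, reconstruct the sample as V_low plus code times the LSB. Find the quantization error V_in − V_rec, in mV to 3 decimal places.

Step size: 5 V ÷ 2^12 = 1.221 mV.
Scaled input = 2448.4086 LSBs, so code = 2448.
Code 2448 maps back to (−2.5) + 2448×0.0012207 V = 0.48828125 V.
Error = 0.48878 − 0.48828125 = 0.00049875 V = 0.499 mV.

0.499 mV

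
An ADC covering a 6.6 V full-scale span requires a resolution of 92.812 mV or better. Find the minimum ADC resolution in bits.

Number of steps required ≥ 6.6 V / 92.812 mV = 71.11.
Need 2^N ≥ 71.11; 2^6 = 64, 2^7 = 128.
Minimum N = 7.

7 bits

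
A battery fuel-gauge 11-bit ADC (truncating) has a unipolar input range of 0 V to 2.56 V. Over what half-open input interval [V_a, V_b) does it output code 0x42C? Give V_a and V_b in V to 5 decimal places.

LSB = 2.56/2^11 = 1.250 mV.
Code 0x42C = 1068 decimal.
V_a = V_low + 1068·LSB = 1.335 V; V_b = V_low + 1069·LSB = 1.33625 V.

[1.33500 V, 1.33625 V)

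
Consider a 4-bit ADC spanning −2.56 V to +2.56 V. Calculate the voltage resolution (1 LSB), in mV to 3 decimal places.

320.000 mV

Full-scale span = 5.12 V.
LSB = 5.12 / 2^4 = 5.12 / 16 = 0.32 V = 320.000 mV.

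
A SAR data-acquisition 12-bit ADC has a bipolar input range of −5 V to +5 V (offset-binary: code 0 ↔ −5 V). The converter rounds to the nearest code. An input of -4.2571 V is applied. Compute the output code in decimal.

Full-scale span = 10 V; LSB = 10/2^12 = 2.441 mV.
(-4.2571 − (−5)) / 0.00244141 = 304.292 LSBs.
Round → code 304.

code 304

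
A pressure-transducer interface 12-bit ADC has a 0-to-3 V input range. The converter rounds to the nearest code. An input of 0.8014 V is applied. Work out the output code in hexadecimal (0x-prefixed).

LSB = 3 V / 4096 = 0.732 mV.
(V_in − V_low)/LSB = (0.8014 − 0) / 0.000732422 = 1094.178.
So the output code is 1094.
In hexadecimal (0x-prefixed): 0x446.

code 0x446 (decimal 1094)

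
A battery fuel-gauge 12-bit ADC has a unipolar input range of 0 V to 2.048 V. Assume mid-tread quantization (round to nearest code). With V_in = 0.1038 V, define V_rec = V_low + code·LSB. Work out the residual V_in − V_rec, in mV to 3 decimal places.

-0.200 mV

LSB = 2.048/2^12 = 0.500 mV.
(V_in − V_low)/LSB = (0.1038 − 0)/0.0005 = 207.6000 → code 208 (round).
Reconstructed: 0.104 V.
Error = 0.1038 − 0.104 = -0.0002 V = -0.200 mV.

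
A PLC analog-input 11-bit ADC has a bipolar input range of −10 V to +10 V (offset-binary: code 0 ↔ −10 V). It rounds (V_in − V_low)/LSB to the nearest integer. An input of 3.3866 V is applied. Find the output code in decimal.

code 1371

With 2048 levels over 20 V, one step is 9.766 mV.
Input sits at 1370.788 steps above V_low.
So the output code is 1371.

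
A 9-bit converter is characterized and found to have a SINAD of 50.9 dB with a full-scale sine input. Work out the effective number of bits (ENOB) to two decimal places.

8.16 bits

ENOB = (SINAD − 1.76) / 6.02 = (50.9 − 1.76)/6.02 = 8.163.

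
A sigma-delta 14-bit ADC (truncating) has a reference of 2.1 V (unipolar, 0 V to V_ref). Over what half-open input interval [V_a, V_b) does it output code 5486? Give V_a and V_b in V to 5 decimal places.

[0.70316 V, 0.70329 V)

LSB = 2.1/2^14 = 128.17 µV.
V_a = V_low + 5486·LSB = 0.703162 V; V_b = V_low + 5487·LSB = 0.70329 V.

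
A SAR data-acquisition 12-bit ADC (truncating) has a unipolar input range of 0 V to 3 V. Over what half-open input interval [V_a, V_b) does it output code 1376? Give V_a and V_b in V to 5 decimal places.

[1.00781 V, 1.00854 V)

LSB = 3/2^12 = 0.732 mV.
V_a = V_low + 1376·LSB = 1.00781 V; V_b = V_low + 1377·LSB = 1.00854 V.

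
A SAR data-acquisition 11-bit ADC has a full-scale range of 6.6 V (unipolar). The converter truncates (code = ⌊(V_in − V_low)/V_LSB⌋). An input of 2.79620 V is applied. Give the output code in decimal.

LSB = 6.6 V / 2048 = 3.223 mV.
Input sits at 867.669 steps above V_low.
⌊·⌋(867.669) = 867.

code 867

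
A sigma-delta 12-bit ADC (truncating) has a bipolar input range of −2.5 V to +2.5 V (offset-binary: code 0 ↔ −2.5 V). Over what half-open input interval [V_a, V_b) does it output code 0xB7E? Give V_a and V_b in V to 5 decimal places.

LSB = 5/2^12 = 1.221 mV.
Code 0xB7E = 2942 decimal.
V_a = V_low + 2942·LSB = 1.09131 V; V_b = V_low + 2943·LSB = 1.09253 V.

[1.09131 V, 1.09253 V)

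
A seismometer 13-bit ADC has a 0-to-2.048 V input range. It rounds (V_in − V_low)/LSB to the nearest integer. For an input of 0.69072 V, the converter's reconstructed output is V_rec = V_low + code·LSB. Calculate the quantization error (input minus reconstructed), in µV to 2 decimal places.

-30.00 µV

LSB = 2.048/2^13 = 250.00 µV.
(V_in − V_low)/LSB = (0.69072 − 0)/0.00025 = 2762.8800 → code 2763 (round).
V_rec = 0 + 2763·0.00025 = 0.69075 V.
V_in − V_rec = -3e-05 V = -30.00 µV.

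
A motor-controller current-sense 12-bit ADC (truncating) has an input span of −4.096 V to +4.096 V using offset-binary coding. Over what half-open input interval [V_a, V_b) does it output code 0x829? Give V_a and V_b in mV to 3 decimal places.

[82.000 mV, 84.000 mV)

LSB = 8.192/2^12 = 2.000 mV.
Code 0x829 = 2089 decimal.
V_a = V_low + 2089·LSB = 0.082 V; V_b = V_low + 2090·LSB = 0.084 V.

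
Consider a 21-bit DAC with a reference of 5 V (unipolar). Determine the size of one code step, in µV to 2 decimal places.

Full-scale span = 5 V.
LSB = 5 / 2^21 = 5 / 2097152 = 2.38419e-06 V = 2.38 µV.

2.38 µV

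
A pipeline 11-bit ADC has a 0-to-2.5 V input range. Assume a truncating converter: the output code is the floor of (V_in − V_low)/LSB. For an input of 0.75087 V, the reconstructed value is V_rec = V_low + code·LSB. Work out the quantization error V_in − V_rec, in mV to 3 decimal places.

0.138 mV

LSB = 2.5/2^11 = 1.221 mV.
Scaled input = 615.1127 LSBs, so code = 615.
Code 615 maps back to 0 + 615×0.0012207 V = 0.75073242 V.
V_in − V_rec = 0.000137578 V = 0.138 mV.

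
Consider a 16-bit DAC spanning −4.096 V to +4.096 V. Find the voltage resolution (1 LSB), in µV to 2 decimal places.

125.00 µV

Full-scale span = 8.192 V.
LSB = 8.192 / 2^16 = 8.192 / 65536 = 0.000125 V = 125.00 µV.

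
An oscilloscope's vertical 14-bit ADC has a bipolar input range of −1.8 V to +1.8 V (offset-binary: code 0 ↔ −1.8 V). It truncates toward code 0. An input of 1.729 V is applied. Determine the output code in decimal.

LSB = 3.6 V / 16384 = 219.73 µV.
Input sits at 16060.871 steps above V_low.
So the output code is 16060.

code 16060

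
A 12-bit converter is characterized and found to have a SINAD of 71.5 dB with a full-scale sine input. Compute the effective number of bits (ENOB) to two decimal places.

ENOB = (SINAD − 1.76) / 6.02 = (71.5 − 1.76)/6.02 = 11.585.

11.58 bits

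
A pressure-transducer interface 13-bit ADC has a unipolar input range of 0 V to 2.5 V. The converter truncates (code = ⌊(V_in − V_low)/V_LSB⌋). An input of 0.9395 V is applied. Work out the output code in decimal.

Full-scale span = 2.5 V; LSB = 2.5/2^13 = 305.18 µV.
(V_in − V_low)/LSB = (0.9395 − 0) / 0.000305176 = 3078.554.
⌊·⌋(3078.554) = 3078.

code 3078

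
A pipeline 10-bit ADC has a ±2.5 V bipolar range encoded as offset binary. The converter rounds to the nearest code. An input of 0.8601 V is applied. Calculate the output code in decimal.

code 688

Full-scale span = 5 V; LSB = 5/2^10 = 4.883 mV.
(0.8601 − (−2.5)) / 0.00488281 = 688.148 LSBs.
Round → code 688.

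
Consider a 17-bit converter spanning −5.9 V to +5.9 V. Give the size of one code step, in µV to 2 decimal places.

Full-scale span = 11.8 V.
LSB = 11.8 / 2^17 = 11.8 / 131072 = 9.00269e-05 V = 90.03 µV.

90.03 µV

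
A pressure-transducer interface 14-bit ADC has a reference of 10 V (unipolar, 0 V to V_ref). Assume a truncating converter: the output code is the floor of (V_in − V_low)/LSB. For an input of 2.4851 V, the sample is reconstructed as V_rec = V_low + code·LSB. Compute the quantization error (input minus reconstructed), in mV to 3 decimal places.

0.359 mV

Step size: 10 V ÷ 2^14 = 0.610 mV.
Scaled input = 4071.5878 LSBs, so code = 4071.
Code 4071 maps back to 0 + 4071×0.000610352 V = 2.4847412 V.
Error = 2.4851 − 2.4847412 = 0.000358789 V = 0.359 mV.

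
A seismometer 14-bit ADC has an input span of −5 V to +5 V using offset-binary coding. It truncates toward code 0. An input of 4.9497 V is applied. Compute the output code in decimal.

code 16301

LSB = 10 V / 16384 = 0.610 mV.
Input sits at 16301.588 steps above V_low.
So the output code is 16301.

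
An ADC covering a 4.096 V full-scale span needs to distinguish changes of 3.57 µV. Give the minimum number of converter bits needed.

21 bits

Number of steps required ≥ 4.096 V / 3.57 µV = 1147338.94.
Need 2^N ≥ 1147338.94; 2^20 = 1048576, 2^21 = 2097152.
Minimum N = 21.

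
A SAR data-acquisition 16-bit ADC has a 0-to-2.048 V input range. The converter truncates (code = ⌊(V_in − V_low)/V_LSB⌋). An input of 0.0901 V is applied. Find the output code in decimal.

code 2883

LSB = 2.048 V / 65536 = 31.25 µV.
(V_in − V_low)/LSB = (0.0901 − 0) / 3.125e-05 = 2883.200.
So the output code is 2883.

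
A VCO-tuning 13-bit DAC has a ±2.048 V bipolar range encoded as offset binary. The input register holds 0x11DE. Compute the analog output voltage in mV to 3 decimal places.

LSB = 4.096 V / 2^13 = 0.500 mV.
Code 0x11DE = 4574 decimal.
V_out = (−2.048) + 4574 × 0.0005 V = 0.239 V.
= 239.000 mV.

239.000 mV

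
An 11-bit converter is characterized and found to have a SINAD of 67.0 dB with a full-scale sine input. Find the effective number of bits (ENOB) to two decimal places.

ENOB = (SINAD − 1.76) / 6.02 = (67.0 − 1.76)/6.02 = 10.837.

10.84 bits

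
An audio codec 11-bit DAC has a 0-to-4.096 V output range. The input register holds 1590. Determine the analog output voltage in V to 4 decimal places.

3.1800 V

LSB = 4.096 V / 2^11 = 2.000 mV.
V_out = 0 + 1590 × 0.002 V = 3.18 V.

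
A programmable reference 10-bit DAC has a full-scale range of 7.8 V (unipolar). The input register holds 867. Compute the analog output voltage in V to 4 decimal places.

6.6041 V

LSB = 7.8 V / 2^10 = 7.617 mV.
V_out = 0 + 867 × 0.00761719 V = 6.6041 V.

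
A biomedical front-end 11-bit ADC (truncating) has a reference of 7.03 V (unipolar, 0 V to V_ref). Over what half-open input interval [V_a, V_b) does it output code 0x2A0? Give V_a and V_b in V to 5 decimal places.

[2.30672 V, 2.31015 V)

LSB = 7.03/2^11 = 3.433 mV.
Code 0x2A0 = 672 decimal.
V_a = V_low + 672·LSB = 2.30672 V; V_b = V_low + 673·LSB = 2.31015 V.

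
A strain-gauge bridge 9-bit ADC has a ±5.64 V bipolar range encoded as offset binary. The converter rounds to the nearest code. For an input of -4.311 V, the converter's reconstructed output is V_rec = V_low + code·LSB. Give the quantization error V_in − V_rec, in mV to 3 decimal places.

7.125 mV

LSB = 11.28/2^9 = 22.031 mV.
(-4.311 − (−5.64))/0.0220312 = 60.3234; round gives code 60.
Reconstructed: -4.318125 V.
V_in − V_rec = 0.007125 V = 7.125 mV.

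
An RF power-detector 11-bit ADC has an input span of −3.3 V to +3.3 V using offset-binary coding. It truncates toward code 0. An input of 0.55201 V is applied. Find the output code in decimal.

code 1195

With 2048 levels over 6.6 V, one step is 3.223 mV.
(V_in − V_low)/LSB = (0.55201 − (−3.3)) / 0.00322266 = 1195.290.
⌊·⌋(1195.290) = 1195.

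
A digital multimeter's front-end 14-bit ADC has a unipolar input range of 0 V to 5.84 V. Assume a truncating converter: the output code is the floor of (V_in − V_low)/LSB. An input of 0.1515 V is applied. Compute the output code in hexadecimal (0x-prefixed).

code 0x1A9 (decimal 425)

LSB = 5.84 V / 16384 = 356.45 µV.
Input sits at 425.030 steps above V_low.
⌊·⌋(425.030) = 425.
In hexadecimal (0x-prefixed): 0x1A9.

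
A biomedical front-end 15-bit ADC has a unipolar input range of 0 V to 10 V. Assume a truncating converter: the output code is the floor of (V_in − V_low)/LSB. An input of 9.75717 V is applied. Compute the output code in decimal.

code 31972

With 32768 levels over 10 V, one step is 305.18 µV.
(9.75717 − 0) / 0.000305176 = 31972.295 LSBs.
⌊·⌋(31972.295) = 31972.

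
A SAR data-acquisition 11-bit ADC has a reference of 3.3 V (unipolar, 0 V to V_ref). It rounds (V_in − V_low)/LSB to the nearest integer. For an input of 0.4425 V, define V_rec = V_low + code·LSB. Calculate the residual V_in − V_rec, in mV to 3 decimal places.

-0.615 mV

LSB = 3.3/2^11 = 1.611 mV.
Scaled input = 274.6182 LSBs, so code = 275.
Reconstructed: 0.44311523 V.
Difference: -0.000615234 V → -0.615 mV.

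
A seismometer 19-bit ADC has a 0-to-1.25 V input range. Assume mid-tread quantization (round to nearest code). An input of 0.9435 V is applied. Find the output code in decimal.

LSB = 1.25 V / 524288 = 2.38 µV.
Input sits at 395732.582 steps above V_low.
round(395732.582) = 395733.

code 395733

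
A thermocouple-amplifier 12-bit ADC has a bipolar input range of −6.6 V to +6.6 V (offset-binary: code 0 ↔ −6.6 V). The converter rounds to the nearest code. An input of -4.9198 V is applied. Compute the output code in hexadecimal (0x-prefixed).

With 4096 levels over 13.2 V, one step is 3.223 mV.
(-4.9198 − (−6.6)) / 0.00322266 = 521.371 LSBs.
So the output code is 521.
In hexadecimal (0x-prefixed): 0x209.

code 0x209 (decimal 521)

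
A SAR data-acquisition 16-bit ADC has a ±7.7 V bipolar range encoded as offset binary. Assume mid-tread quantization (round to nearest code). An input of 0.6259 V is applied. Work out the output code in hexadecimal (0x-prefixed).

code 0x8A68 (decimal 35432)

With 65536 levels over 15.4 V, one step is 234.99 µV.
(0.6259 − (−7.7)) / 0.000234985 = 35431.570 LSBs.
Round → code 35432.
In hexadecimal (0x-prefixed): 0x8A68.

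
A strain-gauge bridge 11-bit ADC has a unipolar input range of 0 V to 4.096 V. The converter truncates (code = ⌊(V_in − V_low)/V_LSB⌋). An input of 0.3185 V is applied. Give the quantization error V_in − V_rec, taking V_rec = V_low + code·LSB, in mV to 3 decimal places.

LSB = 4.096/2^11 = 2.000 mV.
(0.3185 − 0)/0.002 = 159.2500; ⌊·⌋ gives code 159.
Reconstructed: 0.318 V.
Error = 0.3185 − 0.318 = 0.0005 V = 0.500 mV.

0.500 mV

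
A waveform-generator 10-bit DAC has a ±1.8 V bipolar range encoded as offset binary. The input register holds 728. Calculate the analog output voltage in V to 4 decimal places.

0.7594 V

LSB = 3.6 V / 2^10 = 3.516 mV.
V_out = (−1.8) + 728 × 0.00351563 V = 0.759375 V.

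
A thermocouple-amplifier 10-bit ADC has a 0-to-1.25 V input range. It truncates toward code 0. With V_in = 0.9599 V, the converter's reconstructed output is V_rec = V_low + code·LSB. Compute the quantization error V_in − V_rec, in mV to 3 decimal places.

One LSB is 1.25 V / 1024 = 1.221 mV.
Scaled input = 786.3501 LSBs, so code = 786.
Reconstructed: 0.95947266 V.
Error = 0.9599 − 0.95947266 = 0.000427344 V = 0.427 mV.

0.427 mV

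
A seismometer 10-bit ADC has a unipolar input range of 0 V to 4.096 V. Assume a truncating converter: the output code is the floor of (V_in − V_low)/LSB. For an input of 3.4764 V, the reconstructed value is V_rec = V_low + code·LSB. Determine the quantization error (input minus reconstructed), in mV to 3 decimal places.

LSB = 4.096/2^10 = 4.000 mV.
(V_in − V_low)/LSB = (3.4764 − 0)/0.004 = 869.1000 → code 869 (floor).
V_rec = 0 + 869·0.004 = 3.476 V.
Error = 3.4764 − 3.476 = 0.0004 V = 0.400 mV.

0.400 mV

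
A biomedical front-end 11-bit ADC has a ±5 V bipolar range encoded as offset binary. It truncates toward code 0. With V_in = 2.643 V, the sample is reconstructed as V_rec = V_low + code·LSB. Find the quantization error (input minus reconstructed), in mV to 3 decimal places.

1.398 mV

One LSB is 10 V / 2048 = 4.883 mV.
Scaled input = 1565.2864 LSBs, so code = 1565.
Reconstructed: 2.6416016 V.
V_in − V_rec = 0.00139844 V = 1.398 mV.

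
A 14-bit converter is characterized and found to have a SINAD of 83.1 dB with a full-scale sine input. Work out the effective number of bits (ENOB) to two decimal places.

13.51 bits

ENOB = (SINAD − 1.76) / 6.02 = (83.1 − 1.76)/6.02 = 13.512.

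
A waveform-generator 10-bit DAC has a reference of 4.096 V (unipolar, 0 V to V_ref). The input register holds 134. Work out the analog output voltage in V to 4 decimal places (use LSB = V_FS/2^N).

LSB = 4.096 V / 2^10 = 4.000 mV.
V_out = 0 + 134 × 0.004 V = 0.536 V.

0.5360 V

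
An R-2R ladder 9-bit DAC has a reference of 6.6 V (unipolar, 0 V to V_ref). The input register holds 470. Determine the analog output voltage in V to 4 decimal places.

6.0586 V

LSB = 6.6 V / 2^9 = 12.891 mV.
V_out = 0 + 470 × 0.0128906 V = 6.05859 V.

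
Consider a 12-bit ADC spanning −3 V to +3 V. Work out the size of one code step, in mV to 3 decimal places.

Full-scale span = 6 V.
LSB = 6 / 2^12 = 6 / 4096 = 0.00146484 V = 1.465 mV.

1.465 mV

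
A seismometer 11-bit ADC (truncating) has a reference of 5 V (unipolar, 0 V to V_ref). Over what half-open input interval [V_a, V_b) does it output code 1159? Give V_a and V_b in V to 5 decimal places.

[2.82959 V, 2.83203 V)

LSB = 5/2^11 = 2.441 mV.
V_a = V_low + 1159·LSB = 2.82959 V; V_b = V_low + 1160·LSB = 2.83203 V.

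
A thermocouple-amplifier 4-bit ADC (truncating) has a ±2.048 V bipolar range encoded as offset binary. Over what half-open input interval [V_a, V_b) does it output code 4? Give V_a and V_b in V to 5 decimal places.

LSB = 4.096/2^4 = 256.000 mV.
V_a = V_low + 4·LSB = -1.024 V; V_b = V_low + 5·LSB = -0.768 V.

[-1.02400 V, -0.76800 V)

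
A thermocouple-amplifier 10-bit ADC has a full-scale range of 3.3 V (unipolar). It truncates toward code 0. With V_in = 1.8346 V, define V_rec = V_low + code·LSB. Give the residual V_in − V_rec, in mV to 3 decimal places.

Step size: 3.3 V ÷ 2^10 = 3.223 mV.
(1.8346 − 0)/0.00322266 = 569.2819; ⌊·⌋ gives code 569.
V_rec = 0 + 569·0.00322266 = 1.8336914 V.
V_in − V_rec = 0.000908594 V = 0.909 mV.

0.909 mV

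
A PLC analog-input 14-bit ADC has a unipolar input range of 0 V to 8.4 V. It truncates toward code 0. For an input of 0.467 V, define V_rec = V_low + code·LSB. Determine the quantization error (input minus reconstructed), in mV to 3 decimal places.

One LSB is 8.4 V / 16384 = 0.513 mV.
(V_in − V_low)/LSB = (0.467 − 0)/0.000512695 = 910.8724 → code 910 (floor).
Code 910 maps back to 0 + 910×0.000512695 V = 0.46655273 V.
Difference: 0.000447266 V → 0.447 mV.

0.447 mV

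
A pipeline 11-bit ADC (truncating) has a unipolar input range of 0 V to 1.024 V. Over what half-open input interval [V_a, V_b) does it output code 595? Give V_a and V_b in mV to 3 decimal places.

LSB = 1.024/2^11 = 0.500 mV.
V_a = V_low + 595·LSB = 0.2975 V; V_b = V_low + 596·LSB = 0.298 V.

[297.500 mV, 298.000 mV)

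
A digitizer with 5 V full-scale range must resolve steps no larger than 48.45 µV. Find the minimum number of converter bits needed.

Number of steps required ≥ 5 V / 48.45 µV = 103199.17.
Need 2^N ≥ 103199.17; 2^16 = 65536, 2^17 = 131072.
Minimum N = 17.

17 bits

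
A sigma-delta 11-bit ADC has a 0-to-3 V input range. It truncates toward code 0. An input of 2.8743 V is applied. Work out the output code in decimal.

LSB = 3 V / 2048 = 1.465 mV.
Input sits at 1962.189 steps above V_low.
So the output code is 1962.

code 1962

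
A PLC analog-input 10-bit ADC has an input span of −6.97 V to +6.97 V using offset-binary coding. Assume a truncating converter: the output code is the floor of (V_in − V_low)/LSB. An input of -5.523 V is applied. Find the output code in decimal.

code 106

With 1024 levels over 13.94 V, one step is 13.613 mV.
Input sits at 106.293 steps above V_low.
So the output code is 106.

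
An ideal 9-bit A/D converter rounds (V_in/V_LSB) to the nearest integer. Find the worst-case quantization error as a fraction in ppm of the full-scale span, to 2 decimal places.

Rounding → worst-case error = ½ LSB = V_FS/2^10, so 1e+06/1024 = 976.562 ppm of full scale.

976.56 ppm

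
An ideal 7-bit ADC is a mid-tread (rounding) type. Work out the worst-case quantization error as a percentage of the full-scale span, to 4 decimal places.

0.3906 %

Rounding → worst-case error = ½ LSB = V_FS/2^8, so 100/256 = 0.390625 % of full scale.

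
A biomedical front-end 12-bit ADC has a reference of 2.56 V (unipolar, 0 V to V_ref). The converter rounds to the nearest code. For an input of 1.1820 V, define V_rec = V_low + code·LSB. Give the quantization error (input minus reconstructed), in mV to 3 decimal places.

One LSB is 2.56 V / 4096 = 0.625 mV.
Scaled input = 1891.2000 LSBs, so code = 1891.
V_rec = 0 + 1891·0.000625 = 1.181875 V.
V_in − V_rec = 0.000125 V = 0.125 mV.

0.125 mV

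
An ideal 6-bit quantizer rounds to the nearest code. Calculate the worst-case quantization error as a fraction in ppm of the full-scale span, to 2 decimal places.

Rounding → worst-case error = ½ LSB = V_FS/2^7, so 1e+06/128 = 7812.5 ppm of full scale.

7812.50 ppm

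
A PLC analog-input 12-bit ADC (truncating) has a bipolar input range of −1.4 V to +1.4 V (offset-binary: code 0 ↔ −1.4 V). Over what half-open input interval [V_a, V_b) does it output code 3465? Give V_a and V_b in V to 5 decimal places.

[0.96865 V, 0.96934 V)

LSB = 2.8/2^12 = 0.684 mV.
V_a = V_low + 3465·LSB = 0.968652 V; V_b = V_low + 3466·LSB = 0.969336 V.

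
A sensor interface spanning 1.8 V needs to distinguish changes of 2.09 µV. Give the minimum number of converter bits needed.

20 bits

Number of steps required ≥ 1.8 V / 2.09 µV = 861244.02.
Need 2^N ≥ 861244.02; 2^19 = 524288, 2^20 = 1048576.
Minimum N = 20.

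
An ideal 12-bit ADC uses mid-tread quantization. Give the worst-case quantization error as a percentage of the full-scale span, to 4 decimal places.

0.0122 %

Rounding → worst-case error = ½ LSB = V_FS/2^13, so 100/8192 = 0.012207 % of full scale.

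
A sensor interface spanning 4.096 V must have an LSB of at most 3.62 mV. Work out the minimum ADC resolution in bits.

11 bits

Number of steps required ≥ 4.096 V / 3.62 mV = 1131.49.
Need 2^N ≥ 1131.49; 2^10 = 1024, 2^11 = 2048.
Minimum N = 11.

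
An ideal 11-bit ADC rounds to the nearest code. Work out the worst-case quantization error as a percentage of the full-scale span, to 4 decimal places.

Rounding → worst-case error = ½ LSB = V_FS/2^12, so 100/4096 = 0.0244141 % of full scale.

0.0244 %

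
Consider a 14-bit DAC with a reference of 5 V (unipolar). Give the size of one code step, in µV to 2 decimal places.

Full-scale span = 5 V.
LSB = 5 / 2^14 = 5 / 16384 = 0.000305176 V = 305.18 µV.

305.18 µV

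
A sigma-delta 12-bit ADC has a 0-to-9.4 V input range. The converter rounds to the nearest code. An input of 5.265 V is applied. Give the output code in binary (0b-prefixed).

code 0b100011110110 (decimal 2294)

Full-scale span = 9.4 V; LSB = 9.4/2^12 = 2.295 mV.
(V_in − V_low)/LSB = (5.265 − 0) / 0.00229492 = 2294.196.
Round → code 2294.
In binary (0b-prefixed): 0b100011110110.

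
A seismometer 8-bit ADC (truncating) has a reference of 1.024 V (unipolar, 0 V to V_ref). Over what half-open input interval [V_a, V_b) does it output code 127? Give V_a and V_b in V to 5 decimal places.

[0.50800 V, 0.51200 V)

LSB = 1.024/2^8 = 4.000 mV.
V_a = V_low + 127·LSB = 0.508 V; V_b = V_low + 128·LSB = 0.512 V.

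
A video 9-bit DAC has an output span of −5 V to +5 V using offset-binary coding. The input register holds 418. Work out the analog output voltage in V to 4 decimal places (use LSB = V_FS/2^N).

LSB = 10 V / 2^9 = 19.531 mV.
V_out = (−5) + 418 × 0.0195312 V = 3.16406 V.

3.1641 V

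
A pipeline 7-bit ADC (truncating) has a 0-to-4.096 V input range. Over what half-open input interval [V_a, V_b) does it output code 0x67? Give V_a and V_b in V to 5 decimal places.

[3.29600 V, 3.32800 V)

LSB = 4.096/2^7 = 32.000 mV.
Code 0x67 = 103 decimal.
V_a = V_low + 103·LSB = 3.296 V; V_b = V_low + 104·LSB = 3.328 V.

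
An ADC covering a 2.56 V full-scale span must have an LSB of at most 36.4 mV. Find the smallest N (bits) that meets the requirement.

7 bits

Number of steps required ≥ 2.56 V / 36.4 mV = 70.33.
Need 2^N ≥ 70.33; 2^6 = 64, 2^7 = 128.
Minimum N = 7.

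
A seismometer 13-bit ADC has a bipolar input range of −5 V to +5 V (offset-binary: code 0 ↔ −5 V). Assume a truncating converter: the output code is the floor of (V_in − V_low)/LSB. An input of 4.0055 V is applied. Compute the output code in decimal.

LSB = 10 V / 8192 = 1.221 mV.
(V_in − V_low)/LSB = (4.0055 − (−5)) / 0.0012207 = 7377.306.
Floor → code 7377.

code 7377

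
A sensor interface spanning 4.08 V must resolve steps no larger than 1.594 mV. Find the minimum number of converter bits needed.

Number of steps required ≥ 4.08 V / 1.594 mV = 2559.60.
Need 2^N ≥ 2559.60; 2^11 = 2048, 2^12 = 4096.
Minimum N = 12.

12 bits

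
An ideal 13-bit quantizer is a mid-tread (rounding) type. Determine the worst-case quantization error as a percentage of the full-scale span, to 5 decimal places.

Rounding → worst-case error = ½ LSB = V_FS/2^14, so 100/16384 = 0.00610352 % of full scale.

0.00610 %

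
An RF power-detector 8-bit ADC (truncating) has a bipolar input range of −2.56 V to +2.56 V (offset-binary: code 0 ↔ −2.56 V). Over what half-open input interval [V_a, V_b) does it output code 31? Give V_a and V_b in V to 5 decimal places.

LSB = 5.12/2^8 = 20.000 mV.
V_a = V_low + 31·LSB = -1.94 V; V_b = V_low + 32·LSB = -1.92 V.

[-1.94000 V, -1.92000 V)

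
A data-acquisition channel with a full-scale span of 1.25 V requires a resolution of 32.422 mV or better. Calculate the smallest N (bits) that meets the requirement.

6 bits

Number of steps required ≥ 1.25 V / 32.422 mV = 38.55.
Need 2^N ≥ 38.55; 2^5 = 32, 2^6 = 64.
Minimum N = 6.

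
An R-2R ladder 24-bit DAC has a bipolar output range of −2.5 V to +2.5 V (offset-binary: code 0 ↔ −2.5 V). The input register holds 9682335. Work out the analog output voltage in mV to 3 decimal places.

LSB = 5 V / 2^24 = 0.30 µV.
V_out = (−2.5) + 9682335 × 2.98023e-07 V = 0.385561 V.
= 385.561 mV.

385.561 mV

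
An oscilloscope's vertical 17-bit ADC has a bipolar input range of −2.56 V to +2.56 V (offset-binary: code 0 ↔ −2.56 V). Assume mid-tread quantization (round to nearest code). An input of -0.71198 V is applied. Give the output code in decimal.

code 47309

Full-scale span = 5.12 V; LSB = 5.12/2^17 = 39.06 µV.
(-0.71198 − (−2.56)) / 3.90625e-05 = 47309.312 LSBs.
round(47309.312) = 47309.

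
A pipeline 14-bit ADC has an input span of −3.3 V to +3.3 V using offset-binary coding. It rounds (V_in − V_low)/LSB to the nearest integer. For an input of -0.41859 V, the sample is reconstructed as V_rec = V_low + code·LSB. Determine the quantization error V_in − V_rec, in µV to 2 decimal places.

Step size: 6.6 V ÷ 2^14 = 402.83 µV.
(V_in − V_low)/LSB = (-0.41859 − (−3.3))/0.000402832 = 7152.8820 → code 7153 (round).
Reconstructed: -0.41854248 V.
Difference: -4.75195e-05 V → -47.52 µV.

-47.52 µV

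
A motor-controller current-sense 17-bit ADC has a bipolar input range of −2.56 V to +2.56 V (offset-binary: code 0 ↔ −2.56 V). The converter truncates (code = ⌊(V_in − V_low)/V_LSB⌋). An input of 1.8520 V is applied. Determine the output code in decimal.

code 112947

Full-scale span = 5.12 V; LSB = 5.12/2^17 = 39.06 µV.
(V_in − V_low)/LSB = (1.8520 − (−2.56)) / 3.90625e-05 = 112947.200.
⌊·⌋(112947.200) = 112947.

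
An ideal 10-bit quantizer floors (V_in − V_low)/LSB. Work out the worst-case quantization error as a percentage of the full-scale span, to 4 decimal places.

0.0977 %

Truncating → worst-case error = 1 LSB = V_FS/2^10, so 100/1024 = 0.0976562 % of full scale.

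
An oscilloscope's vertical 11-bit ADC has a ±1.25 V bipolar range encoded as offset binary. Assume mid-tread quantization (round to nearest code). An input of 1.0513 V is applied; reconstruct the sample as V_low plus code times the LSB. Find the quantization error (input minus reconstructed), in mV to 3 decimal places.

0.275 mV

One LSB is 2.5 V / 2048 = 1.221 mV.
Scaled input = 1885.2250 LSBs, so code = 1885.
Code 1885 maps back to (−1.25) + 1885×0.0012207 V = 1.0510254 V.
Difference: 0.000274609 V → 0.275 mV.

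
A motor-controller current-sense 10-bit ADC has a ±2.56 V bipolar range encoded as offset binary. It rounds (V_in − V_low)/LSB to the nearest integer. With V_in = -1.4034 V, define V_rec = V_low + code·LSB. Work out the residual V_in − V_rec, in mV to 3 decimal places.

Step size: 5.12 V ÷ 2^10 = 5.000 mV.
Scaled input = 231.3200 LSBs, so code = 231.
Code 231 maps back to (−2.56) + 231×0.005 V = -1.405 V.
Difference: 0.0016 V → 1.600 mV.

1.600 mV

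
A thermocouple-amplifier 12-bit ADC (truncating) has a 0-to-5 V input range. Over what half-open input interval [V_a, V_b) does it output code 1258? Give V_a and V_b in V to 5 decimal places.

LSB = 5/2^12 = 1.221 mV.
V_a = V_low + 1258·LSB = 1.53564 V; V_b = V_low + 1259·LSB = 1.53687 V.

[1.53564 V, 1.53687 V)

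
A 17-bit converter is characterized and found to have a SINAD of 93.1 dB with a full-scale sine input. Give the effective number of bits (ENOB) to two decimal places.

15.17 bits

ENOB = (SINAD − 1.76) / 6.02 = (93.1 − 1.76)/6.02 = 15.173.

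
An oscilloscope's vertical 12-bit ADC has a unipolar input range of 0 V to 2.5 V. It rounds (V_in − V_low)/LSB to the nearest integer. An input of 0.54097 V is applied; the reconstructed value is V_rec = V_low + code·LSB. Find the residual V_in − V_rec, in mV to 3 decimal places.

Step size: 2.5 V ÷ 2^12 = 0.610 mV.
(0.54097 − 0)/0.000610352 = 886.3252; round gives code 886.
Code 886 maps back to 0 + 886×0.000610352 V = 0.54077148 V.
Difference: 0.000198516 V → 0.199 mV.

0.199 mV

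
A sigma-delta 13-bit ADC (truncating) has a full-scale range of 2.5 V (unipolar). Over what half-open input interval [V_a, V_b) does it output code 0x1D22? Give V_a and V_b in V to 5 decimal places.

[2.27600 V, 2.27631 V)

LSB = 2.5/2^13 = 305.18 µV.
Code 0x1D22 = 7458 decimal.
V_a = V_low + 7458·LSB = 2.276 V; V_b = V_low + 7459·LSB = 2.27631 V.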